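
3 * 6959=20877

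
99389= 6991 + 92398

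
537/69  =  179/23 = 7.78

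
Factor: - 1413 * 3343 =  - 3^2*157^1 * 3343^1 = - 4723659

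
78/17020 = 39/8510 = 0.00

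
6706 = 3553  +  3153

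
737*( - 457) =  - 336809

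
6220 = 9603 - 3383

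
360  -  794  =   - 434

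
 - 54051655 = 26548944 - 80600599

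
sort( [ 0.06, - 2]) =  [ - 2, 0.06]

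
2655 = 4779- 2124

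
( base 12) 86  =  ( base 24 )46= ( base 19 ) 57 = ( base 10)102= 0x66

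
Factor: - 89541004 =-2^2*7^1*3197893^1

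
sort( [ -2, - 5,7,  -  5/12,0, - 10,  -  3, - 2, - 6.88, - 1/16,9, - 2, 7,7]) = [-10, - 6.88, - 5, - 3  , - 2, - 2, - 2, - 5/12, - 1/16, 0, 7,  7,7, 9]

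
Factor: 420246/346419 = 2^1*37^1 * 61^( - 1) = 74/61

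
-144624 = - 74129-70495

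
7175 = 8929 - 1754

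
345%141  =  63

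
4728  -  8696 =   -  3968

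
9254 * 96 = 888384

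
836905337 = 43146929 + 793758408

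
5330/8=666 + 1/4  =  666.25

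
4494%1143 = 1065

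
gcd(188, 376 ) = 188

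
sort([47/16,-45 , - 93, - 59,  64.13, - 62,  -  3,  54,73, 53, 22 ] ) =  [ - 93, - 62,-59, - 45, - 3,47/16,22,53,54,64.13, 73]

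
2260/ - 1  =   - 2260/1 = - 2260.00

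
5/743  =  5/743  =  0.01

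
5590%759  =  277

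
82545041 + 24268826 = 106813867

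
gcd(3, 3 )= 3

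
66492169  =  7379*9011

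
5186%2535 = 116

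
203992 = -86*( - 2372)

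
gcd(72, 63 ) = 9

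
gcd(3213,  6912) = 27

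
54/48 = 1 + 1/8 = 1.12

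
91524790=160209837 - 68685047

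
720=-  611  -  -1331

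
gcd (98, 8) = 2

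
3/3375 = 1/1125 = 0.00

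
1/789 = 1/789 = 0.00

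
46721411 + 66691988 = 113413399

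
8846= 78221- 69375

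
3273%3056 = 217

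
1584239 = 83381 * 19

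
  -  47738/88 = - 23869/44  =  - 542.48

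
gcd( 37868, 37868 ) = 37868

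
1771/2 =885 + 1/2 =885.50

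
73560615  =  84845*867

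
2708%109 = 92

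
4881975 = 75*65093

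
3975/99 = 1325/33=40.15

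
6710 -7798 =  - 1088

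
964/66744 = 241/16686 = 0.01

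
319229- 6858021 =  - 6538792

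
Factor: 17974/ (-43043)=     -  2^1*7^( - 1 )*13^(-1 )* 19^1 = -38/91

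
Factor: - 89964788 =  - 2^2*859^1*26183^1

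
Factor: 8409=3^1*2803^1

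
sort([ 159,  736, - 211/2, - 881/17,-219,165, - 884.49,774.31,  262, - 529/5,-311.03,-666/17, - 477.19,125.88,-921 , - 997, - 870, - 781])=[ - 997, - 921,  -  884.49, - 870, - 781, - 477.19 , - 311.03 , - 219, - 529/5,-211/2, - 881/17 ,-666/17,  125.88,159,165, 262,736,774.31]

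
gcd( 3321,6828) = 3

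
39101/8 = 39101/8 = 4887.62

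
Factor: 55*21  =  1155  =  3^1*5^1  *7^1*11^1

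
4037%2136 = 1901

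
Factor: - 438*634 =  - 2^2*3^1*73^1* 317^1 =-277692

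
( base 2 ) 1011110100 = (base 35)LL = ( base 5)11011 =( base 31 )OC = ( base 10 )756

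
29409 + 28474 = 57883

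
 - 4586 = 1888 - 6474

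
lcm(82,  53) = 4346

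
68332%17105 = 17017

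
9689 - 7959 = 1730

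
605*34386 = 20803530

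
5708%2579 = 550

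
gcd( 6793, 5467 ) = 1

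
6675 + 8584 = 15259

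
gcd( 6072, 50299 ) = 1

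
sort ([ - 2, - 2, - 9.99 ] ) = [-9.99, - 2, - 2]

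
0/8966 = 0 = 0.00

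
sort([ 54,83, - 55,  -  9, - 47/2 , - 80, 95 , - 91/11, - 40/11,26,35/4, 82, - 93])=[ - 93, - 80, - 55,-47/2, - 9, - 91/11, - 40/11 , 35/4, 26,54, 82,83,95 ] 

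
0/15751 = 0= 0.00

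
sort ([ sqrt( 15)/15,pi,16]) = [ sqrt (15 ) /15, pi, 16 ]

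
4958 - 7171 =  - 2213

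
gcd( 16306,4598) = 2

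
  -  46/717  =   - 46/717 = - 0.06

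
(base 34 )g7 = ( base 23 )10M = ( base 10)551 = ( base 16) 227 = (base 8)1047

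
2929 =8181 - 5252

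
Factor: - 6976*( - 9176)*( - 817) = -52297620992 = - 2^9 * 19^1*31^1*37^1 * 43^1 * 109^1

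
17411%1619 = 1221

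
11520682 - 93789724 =-82269042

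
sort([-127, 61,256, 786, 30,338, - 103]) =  [ - 127 , - 103 , 30 , 61, 256,338,786]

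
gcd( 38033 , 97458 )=1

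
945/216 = 4  +  3/8=4.38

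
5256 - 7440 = -2184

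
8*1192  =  9536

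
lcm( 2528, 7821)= 250272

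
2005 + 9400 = 11405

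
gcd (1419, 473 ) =473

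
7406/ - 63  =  -118+4/9 = -117.56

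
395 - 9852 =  - 9457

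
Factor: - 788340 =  - 2^2*3^1*5^1*7^1 * 1877^1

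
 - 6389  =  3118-9507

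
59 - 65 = -6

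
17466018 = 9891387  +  7574631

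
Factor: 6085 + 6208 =12293 = 19^1 * 647^1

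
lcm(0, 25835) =0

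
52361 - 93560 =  - 41199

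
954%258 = 180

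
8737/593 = 14 + 435/593 = 14.73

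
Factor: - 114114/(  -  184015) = 462/745 = 2^1*3^1*5^(-1 )*7^1*11^1*149^ ( - 1)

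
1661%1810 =1661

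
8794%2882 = 148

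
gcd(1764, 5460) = 84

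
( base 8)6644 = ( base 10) 3492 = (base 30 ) 3QC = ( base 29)44C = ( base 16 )DA4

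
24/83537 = 24/83537 = 0.00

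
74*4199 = 310726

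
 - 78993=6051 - 85044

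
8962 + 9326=18288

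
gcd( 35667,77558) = 1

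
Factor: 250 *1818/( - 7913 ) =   -  454500/7913=-  2^2*3^2*5^3*41^( - 1)*101^1*193^( - 1)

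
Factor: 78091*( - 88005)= - 6872398455   =  -3^1* 5^1*13^1*5867^1 * 6007^1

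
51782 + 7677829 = 7729611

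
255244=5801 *44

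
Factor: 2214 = 2^1*3^3*41^1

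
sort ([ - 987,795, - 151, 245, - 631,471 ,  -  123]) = [ - 987 ,-631, - 151, - 123, 245, 471 , 795] 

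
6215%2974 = 267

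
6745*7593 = 51214785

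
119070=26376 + 92694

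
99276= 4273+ 95003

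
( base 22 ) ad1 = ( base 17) 10CA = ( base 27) 70o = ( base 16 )1407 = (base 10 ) 5127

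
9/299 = 9/299 = 0.03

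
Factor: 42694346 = 2^1*569^1*37517^1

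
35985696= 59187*608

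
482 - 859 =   -  377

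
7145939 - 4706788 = 2439151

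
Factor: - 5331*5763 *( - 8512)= 2^6 *3^2*7^1*17^1 * 19^1*113^1*1777^1 =261510371136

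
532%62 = 36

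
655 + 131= 786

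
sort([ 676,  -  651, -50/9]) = [-651, - 50/9,676] 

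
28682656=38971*736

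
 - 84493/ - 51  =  1656 + 37/51 =1656.73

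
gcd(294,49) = 49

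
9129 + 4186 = 13315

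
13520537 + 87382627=100903164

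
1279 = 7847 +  - 6568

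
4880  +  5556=10436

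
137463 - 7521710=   - 7384247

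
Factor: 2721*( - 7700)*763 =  - 15986147100 = -2^2*3^1*5^2 * 7^2*11^1*109^1*907^1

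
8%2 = 0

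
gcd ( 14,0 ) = 14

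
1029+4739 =5768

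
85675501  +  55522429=141197930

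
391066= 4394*89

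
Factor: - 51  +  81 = 30=2^1*3^1*5^1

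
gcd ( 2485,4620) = 35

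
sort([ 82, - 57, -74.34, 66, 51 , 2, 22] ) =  [ - 74.34, - 57 , 2,22,51,66,82] 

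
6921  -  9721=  - 2800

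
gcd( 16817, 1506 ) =251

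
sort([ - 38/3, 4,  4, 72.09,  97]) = [ - 38/3, 4, 4, 72.09, 97 ] 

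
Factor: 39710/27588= 95/66= 2^( - 1) * 3^( - 1 )*5^1 * 11^( - 1)*19^1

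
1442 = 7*206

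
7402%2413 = 163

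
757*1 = 757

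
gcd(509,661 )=1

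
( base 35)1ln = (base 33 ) 1r3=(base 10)1983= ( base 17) 6eb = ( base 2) 11110111111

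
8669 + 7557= 16226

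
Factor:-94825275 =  - 3^1*5^2*1264337^1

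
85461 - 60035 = 25426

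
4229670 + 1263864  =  5493534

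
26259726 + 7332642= 33592368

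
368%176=16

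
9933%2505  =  2418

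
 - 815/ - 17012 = 815/17012= 0.05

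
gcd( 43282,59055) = 1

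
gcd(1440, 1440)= 1440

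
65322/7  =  65322/7=9331.71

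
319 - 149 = 170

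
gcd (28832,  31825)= 1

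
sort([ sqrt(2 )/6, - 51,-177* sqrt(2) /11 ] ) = [ - 51, - 177 * sqrt(2 ) /11,  sqrt(2 )/6 ]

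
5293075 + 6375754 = 11668829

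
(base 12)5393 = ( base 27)CG3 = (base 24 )FMF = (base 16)23DF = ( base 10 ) 9183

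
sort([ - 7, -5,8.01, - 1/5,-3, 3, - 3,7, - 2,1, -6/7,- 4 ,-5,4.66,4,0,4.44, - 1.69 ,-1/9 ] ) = [-7, - 5,-5, - 4, - 3, - 3,  -  2, - 1.69,-6/7, - 1/5,  -  1/9,0, 1,3, 4 , 4.44,4.66,7,8.01]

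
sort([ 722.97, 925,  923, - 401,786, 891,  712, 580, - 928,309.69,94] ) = [ - 928, - 401, 94, 309.69, 580,712, 722.97, 786,891 , 923, 925]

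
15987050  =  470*34015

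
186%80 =26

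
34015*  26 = 884390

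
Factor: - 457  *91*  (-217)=7^2  *  13^1*31^1 * 457^1 = 9024379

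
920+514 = 1434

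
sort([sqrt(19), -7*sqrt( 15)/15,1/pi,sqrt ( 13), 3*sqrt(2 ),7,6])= [ - 7*sqrt( 15)/15,1/pi,sqrt(13 ),3*sqrt(2),sqrt( 19),6,7] 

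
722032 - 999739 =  - 277707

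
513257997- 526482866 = - 13224869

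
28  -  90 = -62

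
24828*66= 1638648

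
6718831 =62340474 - 55621643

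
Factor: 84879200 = 2^5*5^2*7^1 *23^1*659^1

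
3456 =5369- 1913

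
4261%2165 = 2096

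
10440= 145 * 72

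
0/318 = 0 = 0.00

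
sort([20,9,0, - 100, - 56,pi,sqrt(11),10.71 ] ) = [ - 100, - 56,0, pi,sqrt( 11), 9 , 10.71, 20 ]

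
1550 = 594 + 956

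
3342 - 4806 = -1464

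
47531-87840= -40309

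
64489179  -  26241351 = 38247828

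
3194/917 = 3 + 443/917 = 3.48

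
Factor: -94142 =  - 2^1 * 103^1*457^1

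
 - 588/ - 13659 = 196/4553 = 0.04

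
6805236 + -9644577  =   - 2839341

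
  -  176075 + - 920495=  - 1096570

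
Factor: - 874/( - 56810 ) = 5^( - 1)*13^(-1) =1/65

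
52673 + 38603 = 91276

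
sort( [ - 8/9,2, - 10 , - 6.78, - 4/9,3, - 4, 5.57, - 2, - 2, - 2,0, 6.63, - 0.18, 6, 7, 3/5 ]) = [ - 10, - 6.78,-4, - 2, - 2,- 2, - 8/9,-4/9,-0.18,0,3/5,  2, 3 , 5.57,6,6.63, 7 ] 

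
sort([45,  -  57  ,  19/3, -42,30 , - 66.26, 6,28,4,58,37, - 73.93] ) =[-73.93 , - 66.26 , - 57, - 42, 4,6,19/3, 28, 30,  37,45, 58 ] 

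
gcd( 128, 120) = 8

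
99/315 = 11/35 = 0.31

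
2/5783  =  2/5783 = 0.00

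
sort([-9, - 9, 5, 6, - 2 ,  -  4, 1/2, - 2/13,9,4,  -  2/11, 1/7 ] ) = [ - 9, - 9, - 4 , - 2, - 2/11,  -  2/13,1/7, 1/2, 4,  5, 6,9]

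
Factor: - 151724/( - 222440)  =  457/670 = 2^(-1)*5^( - 1 )*67^( - 1)*457^1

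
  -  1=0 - 1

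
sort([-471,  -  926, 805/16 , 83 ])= [-926, - 471, 805/16,  83]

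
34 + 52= 86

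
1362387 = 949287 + 413100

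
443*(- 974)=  - 431482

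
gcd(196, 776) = 4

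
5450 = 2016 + 3434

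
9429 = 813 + 8616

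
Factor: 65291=109^1*599^1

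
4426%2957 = 1469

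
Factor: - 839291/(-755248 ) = 2^( - 4)*13^ ( - 1) * 71^1*3631^( - 1) * 11821^1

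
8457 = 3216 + 5241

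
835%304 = 227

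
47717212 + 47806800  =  95524012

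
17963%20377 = 17963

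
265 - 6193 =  - 5928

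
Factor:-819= -3^2*7^1*13^1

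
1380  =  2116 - 736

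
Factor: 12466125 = 3^2 * 5^3*7^1 * 1583^1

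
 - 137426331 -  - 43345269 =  - 94081062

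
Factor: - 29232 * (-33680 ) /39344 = 2^4 * 3^2*5^1 * 7^1*29^1*421^1*2459^( - 1 ) = 61533360/2459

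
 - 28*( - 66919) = 1873732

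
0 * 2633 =0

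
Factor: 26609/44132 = 2^( - 2)*17^( - 1 )*41^1= 41/68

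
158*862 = 136196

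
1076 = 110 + 966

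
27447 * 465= 12762855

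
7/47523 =1/6789 = 0.00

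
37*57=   2109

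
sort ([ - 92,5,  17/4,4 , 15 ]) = [ - 92,4,17/4,  5, 15 ]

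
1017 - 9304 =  - 8287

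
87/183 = 29/61 = 0.48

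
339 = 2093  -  1754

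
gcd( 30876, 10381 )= 1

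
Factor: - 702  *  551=  -  386802 = - 2^1*3^3*13^1*19^1 * 29^1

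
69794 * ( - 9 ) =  - 628146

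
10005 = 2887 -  - 7118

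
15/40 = 3/8 = 0.38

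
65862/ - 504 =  - 131 + 9/28 = -130.68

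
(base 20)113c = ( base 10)8472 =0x2118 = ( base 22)HB2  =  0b10000100011000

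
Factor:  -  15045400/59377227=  - 2^3*3^(  -  1 )*5^2*7^( - 1)*13^( - 1 )*75227^1 * 217499^(-1 )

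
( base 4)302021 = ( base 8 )6211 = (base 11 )2458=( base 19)8GH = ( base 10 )3209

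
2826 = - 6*( - 471 )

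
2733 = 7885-5152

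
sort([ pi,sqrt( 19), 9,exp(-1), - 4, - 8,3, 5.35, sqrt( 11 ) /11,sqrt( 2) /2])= [ - 8, - 4,sqrt(11)/11,exp( - 1),sqrt( 2 )/2, 3,  pi,  sqrt( 19),5.35,9]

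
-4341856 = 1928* ( - 2252 )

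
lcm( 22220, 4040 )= 44440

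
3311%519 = 197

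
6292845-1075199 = 5217646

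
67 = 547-480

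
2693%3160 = 2693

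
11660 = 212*55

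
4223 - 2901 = 1322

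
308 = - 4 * (-77 ) 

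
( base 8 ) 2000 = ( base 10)1024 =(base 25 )1FO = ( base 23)1LC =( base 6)4424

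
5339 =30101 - 24762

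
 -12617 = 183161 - 195778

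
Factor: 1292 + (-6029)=  -  3^1 *1579^1 =-4737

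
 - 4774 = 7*( - 682 )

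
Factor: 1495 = 5^1  *13^1 * 23^1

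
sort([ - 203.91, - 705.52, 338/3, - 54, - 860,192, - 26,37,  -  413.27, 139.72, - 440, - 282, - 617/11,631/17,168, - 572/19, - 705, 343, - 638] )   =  [ - 860 , - 705.52, - 705, - 638,-440 , - 413.27, - 282, - 203.91,-617/11, -54, - 572/19, - 26, 37,631/17, 338/3, 139.72,168, 192,343] 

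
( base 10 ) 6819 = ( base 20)H0J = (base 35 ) 5JT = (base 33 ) 68l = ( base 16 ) 1AA3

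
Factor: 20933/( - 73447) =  - 173^1 * 607^(  -  1) = - 173/607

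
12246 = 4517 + 7729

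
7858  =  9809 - 1951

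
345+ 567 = 912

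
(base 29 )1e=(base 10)43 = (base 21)21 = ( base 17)29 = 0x2B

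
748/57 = 748/57 = 13.12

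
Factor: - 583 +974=17^1 * 23^1 = 391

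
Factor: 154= 2^1*7^1*11^1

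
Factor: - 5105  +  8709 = 3604 = 2^2 * 17^1*53^1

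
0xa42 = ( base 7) 10441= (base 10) 2626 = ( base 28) 39m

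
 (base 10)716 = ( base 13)431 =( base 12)4B8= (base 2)1011001100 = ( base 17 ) 282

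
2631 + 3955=6586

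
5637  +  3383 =9020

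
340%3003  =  340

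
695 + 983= 1678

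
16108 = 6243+9865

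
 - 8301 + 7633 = -668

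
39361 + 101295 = 140656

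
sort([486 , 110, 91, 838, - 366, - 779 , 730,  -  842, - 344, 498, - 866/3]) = [ - 842, - 779, - 366,- 344,-866/3,91,  110,486,498,730,  838 ]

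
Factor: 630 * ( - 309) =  - 194670 =-2^1*3^3 * 5^1*7^1*103^1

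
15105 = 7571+7534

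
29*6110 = 177190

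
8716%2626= 838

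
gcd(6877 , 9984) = 13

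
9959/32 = 311 +7/32  =  311.22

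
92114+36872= 128986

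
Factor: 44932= 2^2* 47^1*239^1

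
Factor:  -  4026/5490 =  -3^( - 1)*5^( - 1 ) * 11^1 = - 11/15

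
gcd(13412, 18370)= 2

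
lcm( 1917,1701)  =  120771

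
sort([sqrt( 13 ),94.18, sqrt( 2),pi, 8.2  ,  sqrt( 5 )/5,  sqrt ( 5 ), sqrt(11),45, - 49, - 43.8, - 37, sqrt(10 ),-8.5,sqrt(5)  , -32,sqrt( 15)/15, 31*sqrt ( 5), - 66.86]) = [ - 66.86, - 49, - 43.8, -37,  -  32, - 8.5,sqrt(15) /15,sqrt ( 5 ) /5,sqrt ( 2 ), sqrt( 5 ),sqrt ( 5), pi,  sqrt( 10),sqrt(11),sqrt(13),8.2,45,  31*sqrt( 5), 94.18] 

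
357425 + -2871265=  - 2513840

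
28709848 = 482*59564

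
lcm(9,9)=9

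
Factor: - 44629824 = -2^6*3^1*191^1*1217^1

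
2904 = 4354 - 1450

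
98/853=98/853  =  0.11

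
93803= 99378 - 5575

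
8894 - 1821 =7073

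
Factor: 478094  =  2^1 * 29^1*8243^1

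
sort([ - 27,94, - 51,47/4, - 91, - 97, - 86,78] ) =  [ - 97, - 91, - 86, - 51,  -  27,47/4,  78, 94]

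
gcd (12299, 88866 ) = 1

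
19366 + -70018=-50652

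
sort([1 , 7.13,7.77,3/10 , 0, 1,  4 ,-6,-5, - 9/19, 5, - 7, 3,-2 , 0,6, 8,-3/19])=[ - 7, - 6 , - 5,  -  2,-9/19,-3/19,0, 0 , 3/10,1,1 , 3, 4,5, 6,7.13, 7.77, 8 ]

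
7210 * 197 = 1420370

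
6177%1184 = 257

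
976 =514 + 462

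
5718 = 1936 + 3782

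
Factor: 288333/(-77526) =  - 2^( - 1)  *  3^1*73^(-1) * 181^1 = - 543/146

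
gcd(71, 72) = 1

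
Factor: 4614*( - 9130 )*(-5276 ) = 2^4*3^1*5^1*11^1*83^1*769^1*1319^1 = 222255826320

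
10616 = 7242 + 3374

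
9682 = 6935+2747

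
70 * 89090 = 6236300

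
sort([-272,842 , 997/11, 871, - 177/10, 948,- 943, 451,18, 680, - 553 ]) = [ - 943, -553,-272, - 177/10, 18, 997/11,  451, 680, 842,871, 948] 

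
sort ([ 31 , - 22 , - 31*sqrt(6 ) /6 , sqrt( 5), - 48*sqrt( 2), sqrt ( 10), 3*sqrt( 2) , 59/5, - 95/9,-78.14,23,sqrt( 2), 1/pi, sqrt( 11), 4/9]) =[ - 78.14 , - 48*sqrt( 2 ),-22,-31*sqrt( 6) /6,-95/9,  1/pi, 4/9 , sqrt( 2 ), sqrt ( 5) , sqrt( 10),sqrt( 11 ) , 3*sqrt(2 ),59/5 , 23,31]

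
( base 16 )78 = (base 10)120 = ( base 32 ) 3O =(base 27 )4c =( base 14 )88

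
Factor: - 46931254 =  - 2^1*17^1*19^1*72649^1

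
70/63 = 1 + 1/9 = 1.11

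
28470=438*65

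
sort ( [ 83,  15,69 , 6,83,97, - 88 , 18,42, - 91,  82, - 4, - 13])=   [-91, - 88, - 13, - 4, 6,15,18,  42,69, 82, 83 , 83, 97 ]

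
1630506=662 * 2463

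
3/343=3/343=0.01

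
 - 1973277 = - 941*2097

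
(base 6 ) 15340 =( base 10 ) 2508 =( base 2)100111001100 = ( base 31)2is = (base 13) 11ac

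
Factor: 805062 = 2^1*3^1 * 134177^1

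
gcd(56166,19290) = 6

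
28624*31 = 887344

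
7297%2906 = 1485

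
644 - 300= 344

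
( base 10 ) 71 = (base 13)56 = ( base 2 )1000111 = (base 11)65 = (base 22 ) 35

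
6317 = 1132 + 5185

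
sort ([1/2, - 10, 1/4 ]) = [ - 10,1/4 , 1/2]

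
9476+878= 10354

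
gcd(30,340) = 10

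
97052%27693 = 13973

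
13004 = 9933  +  3071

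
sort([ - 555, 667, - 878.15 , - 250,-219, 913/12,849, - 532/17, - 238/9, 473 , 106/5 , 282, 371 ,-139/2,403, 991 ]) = [ - 878.15,- 555,  -  250,-219,-139/2, - 532/17, - 238/9, 106/5,913/12,282,371, 403,473, 667 , 849,991] 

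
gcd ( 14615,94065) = 5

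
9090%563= 82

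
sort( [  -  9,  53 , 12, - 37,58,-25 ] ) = [ - 37, -25,  -  9,12,53, 58 ] 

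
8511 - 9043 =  - 532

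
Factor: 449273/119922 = 517/138  =  2^( - 1)*3^( - 1)*11^1*23^ ( -1 )*47^1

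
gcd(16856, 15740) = 4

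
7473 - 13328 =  - 5855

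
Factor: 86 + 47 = 7^1*19^1 = 133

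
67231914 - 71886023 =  - 4654109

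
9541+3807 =13348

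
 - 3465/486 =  -385/54 = - 7.13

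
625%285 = 55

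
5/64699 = 5/64699 = 0.00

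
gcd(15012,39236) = 4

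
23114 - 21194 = 1920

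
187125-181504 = 5621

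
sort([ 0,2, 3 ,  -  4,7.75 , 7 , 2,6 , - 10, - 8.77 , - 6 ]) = [ - 10 , - 8.77, - 6, - 4,0,2,2,3,6, 7,  7.75 ] 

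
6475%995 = 505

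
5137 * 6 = 30822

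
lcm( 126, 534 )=11214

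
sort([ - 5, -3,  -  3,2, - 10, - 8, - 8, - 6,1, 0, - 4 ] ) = [-10 ,  -  8, - 8, - 6, - 5,-4, - 3, - 3,  0,1, 2]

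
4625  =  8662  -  4037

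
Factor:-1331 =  - 11^3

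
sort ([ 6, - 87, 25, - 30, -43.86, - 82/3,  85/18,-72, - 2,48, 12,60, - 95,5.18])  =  [-95,-87, - 72, - 43.86,- 30, - 82/3 , - 2,85/18,5.18,6  ,  12,25, 48,  60]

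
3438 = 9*382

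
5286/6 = 881 = 881.00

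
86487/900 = 28829/300 = 96.10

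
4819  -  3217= 1602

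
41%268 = 41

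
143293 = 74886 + 68407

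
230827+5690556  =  5921383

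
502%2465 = 502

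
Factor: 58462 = 2^1*29231^1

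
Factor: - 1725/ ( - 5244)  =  25/76 = 2^( - 2 )* 5^2 * 19^( - 1)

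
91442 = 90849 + 593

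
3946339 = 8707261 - 4760922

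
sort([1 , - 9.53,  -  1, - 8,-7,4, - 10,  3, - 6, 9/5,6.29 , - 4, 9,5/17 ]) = [ -10, - 9.53,-8,  -  7, - 6, - 4,-1, 5/17, 1,9/5,3, 4,6.29, 9]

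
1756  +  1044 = 2800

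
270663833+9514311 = 280178144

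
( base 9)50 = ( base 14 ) 33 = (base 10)45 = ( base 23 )1M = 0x2D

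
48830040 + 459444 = 49289484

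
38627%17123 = 4381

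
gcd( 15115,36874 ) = 1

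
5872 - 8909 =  - 3037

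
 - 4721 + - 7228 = - 11949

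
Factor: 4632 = 2^3*3^1*193^1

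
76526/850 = 90 + 13/425 = 90.03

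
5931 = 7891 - 1960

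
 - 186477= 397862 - 584339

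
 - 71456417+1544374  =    -  69912043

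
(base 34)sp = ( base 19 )2d8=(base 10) 977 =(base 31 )10G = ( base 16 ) 3d1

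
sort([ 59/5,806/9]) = [59/5,  806/9 ] 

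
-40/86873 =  - 40/86873= -0.00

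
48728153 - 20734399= 27993754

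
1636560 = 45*36368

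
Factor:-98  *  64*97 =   -  2^7*7^2*97^1 = - 608384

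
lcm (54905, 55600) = 4392400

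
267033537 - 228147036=38886501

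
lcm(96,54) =864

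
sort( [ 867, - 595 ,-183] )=[  -  595, - 183, 867 ]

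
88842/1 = 88842 = 88842.00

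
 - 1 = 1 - 2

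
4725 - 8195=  -3470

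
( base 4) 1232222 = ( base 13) 32ba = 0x1BAA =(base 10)7082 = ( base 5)211312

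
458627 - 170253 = 288374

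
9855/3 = 3285 = 3285.00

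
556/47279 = 556/47279 =0.01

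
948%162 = 138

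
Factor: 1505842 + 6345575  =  3^1*7^2 * 53411^1 = 7851417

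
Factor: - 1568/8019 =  - 2^5*3^ ( - 6)*7^2 * 11^( - 1)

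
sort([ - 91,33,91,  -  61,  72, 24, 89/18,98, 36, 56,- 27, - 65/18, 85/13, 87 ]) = [-91, - 61, - 27,  -  65/18, 89/18, 85/13, 24,33,36,56, 72,87,91,  98] 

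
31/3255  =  1/105 = 0.01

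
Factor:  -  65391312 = - 2^4*3^1*7^1*19^1*10243^1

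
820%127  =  58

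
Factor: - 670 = -2^1*5^1*67^1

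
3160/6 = 1580/3=526.67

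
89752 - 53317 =36435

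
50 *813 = 40650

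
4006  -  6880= - 2874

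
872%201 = 68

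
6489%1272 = 129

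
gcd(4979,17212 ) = 13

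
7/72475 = 7/72475 = 0.00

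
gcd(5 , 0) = 5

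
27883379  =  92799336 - 64915957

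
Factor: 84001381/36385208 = 2^(-3) * 37^(-1)*83^( - 1 )*1481^(-1 ) * 1877^1*44753^1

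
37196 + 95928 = 133124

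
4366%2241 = 2125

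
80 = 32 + 48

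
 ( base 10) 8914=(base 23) gjd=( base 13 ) 4099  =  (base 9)13204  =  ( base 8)21322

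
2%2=0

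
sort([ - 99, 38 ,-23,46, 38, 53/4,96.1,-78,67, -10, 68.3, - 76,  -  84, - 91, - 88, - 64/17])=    [- 99, - 91, - 88, - 84, - 78, - 76,-23, - 10,- 64/17,  53/4, 38, 38, 46, 67, 68.3,96.1] 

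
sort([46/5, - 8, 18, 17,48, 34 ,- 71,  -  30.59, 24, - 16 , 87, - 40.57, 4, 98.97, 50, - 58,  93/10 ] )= [-71,  -  58, - 40.57, - 30.59, - 16, - 8  ,  4,46/5, 93/10, 17 , 18, 24,34,48, 50,87, 98.97 ] 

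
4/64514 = 2/32257 = 0.00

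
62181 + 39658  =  101839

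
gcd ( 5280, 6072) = 264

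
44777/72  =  621 + 65/72= 621.90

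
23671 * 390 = 9231690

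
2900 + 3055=5955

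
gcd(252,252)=252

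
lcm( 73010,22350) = 1095150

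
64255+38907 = 103162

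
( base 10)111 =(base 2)1101111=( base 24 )4F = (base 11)a1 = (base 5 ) 421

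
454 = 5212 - 4758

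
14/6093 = 14/6093 = 0.00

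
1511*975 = 1473225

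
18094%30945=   18094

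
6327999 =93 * 68043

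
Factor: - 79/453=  - 3^( - 1) * 79^1*151^( - 1)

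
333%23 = 11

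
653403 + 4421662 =5075065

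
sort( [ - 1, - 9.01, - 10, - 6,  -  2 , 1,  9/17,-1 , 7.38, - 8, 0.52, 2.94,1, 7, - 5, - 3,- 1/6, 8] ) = [  -  10, - 9.01,-8  ,-6, - 5,  -  3, - 2, - 1,- 1, - 1/6  ,  0.52 , 9/17,  1, 1, 2.94,7,  7.38, 8]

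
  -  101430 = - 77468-23962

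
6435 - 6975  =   - 540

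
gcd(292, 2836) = 4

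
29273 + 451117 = 480390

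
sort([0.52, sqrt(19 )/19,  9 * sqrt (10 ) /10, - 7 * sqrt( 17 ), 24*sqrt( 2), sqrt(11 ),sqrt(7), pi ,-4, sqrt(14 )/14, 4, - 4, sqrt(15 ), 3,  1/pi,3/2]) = [ - 7 *sqrt(17), - 4, - 4, sqrt( 19 ) /19, sqrt ( 14) /14, 1/pi,0.52, 3/2,sqrt (7 ), 9*sqrt( 10)/10 , 3, pi, sqrt(11), sqrt(15), 4, 24*sqrt(2 ) ]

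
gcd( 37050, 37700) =650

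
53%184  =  53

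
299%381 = 299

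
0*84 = 0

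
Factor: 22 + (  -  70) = - 2^4*3^1 = - 48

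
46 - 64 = -18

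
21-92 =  - 71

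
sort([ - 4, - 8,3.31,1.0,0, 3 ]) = [ - 8, - 4,0, 1.0,3,3.31]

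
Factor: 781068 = 2^2*3^1 * 65089^1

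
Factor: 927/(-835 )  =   - 3^2*5^( - 1 )*103^1 * 167^( - 1 )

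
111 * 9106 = 1010766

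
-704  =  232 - 936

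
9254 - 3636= 5618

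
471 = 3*157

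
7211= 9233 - 2022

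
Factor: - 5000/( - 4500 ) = 10/9 = 2^1*3^(-2)*5^1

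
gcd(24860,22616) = 44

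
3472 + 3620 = 7092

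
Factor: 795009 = 3^1*265003^1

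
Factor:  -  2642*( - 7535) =19907470=2^1 * 5^1*11^1*137^1*1321^1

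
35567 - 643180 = -607613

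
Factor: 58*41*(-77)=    - 183106 = - 2^1* 7^1*11^1*29^1*41^1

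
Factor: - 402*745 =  - 299490 = -2^1  *3^1*5^1*67^1*149^1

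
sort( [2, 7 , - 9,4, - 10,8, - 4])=[ - 10, - 9, - 4,2,  4,7,8 ] 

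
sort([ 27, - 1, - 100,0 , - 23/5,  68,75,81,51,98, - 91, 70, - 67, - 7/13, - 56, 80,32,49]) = [ - 100,- 91, - 67, - 56, - 23/5, - 1,-7/13,0,27,32,49,51,68  ,  70,75,80,81,  98] 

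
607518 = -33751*( - 18)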